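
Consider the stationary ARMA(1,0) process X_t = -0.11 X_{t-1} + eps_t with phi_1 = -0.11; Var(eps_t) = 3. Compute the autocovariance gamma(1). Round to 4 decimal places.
\gamma(1) = -0.3340

Multiply the model equation by X_{t-k} and take expectations. With theta_0 = psi_0 = 1 and psi_j the MA(infinity) weights, this gives
  gamma(k) - sum_i phi_i gamma(k-i) = c_k,
  c_k = sigma^2 * sum_{j=k..q} theta_j psi_{j-k}   (c_k = 0 for k > q),
using gamma(-m) = gamma(m).
Pure AR (q = 0): c_0 = sigma^2 = 3, c_k = 0 for k >= 1.
Equations for k = 0 and k = 1 (AR order 1):
  gamma(0) = phi_1 gamma(1) + c_0
  gamma(1) = phi_1 gamma(0) + c_1
Substituting the second into the first: gamma(0) (1 - phi_1^2) = c_0 + phi_1 c_1, so
  gamma(0) = c_0 / (1 - phi_1^2) = 3 / (1 - (-0.11)^2) = 3 / 0.9879 = 3.036745.
  gamma(1) = phi_1 gamma(0) = (-0.11)(3.036745) = -0.334042.
Therefore gamma(1) = -0.3340 (to 4 decimal places).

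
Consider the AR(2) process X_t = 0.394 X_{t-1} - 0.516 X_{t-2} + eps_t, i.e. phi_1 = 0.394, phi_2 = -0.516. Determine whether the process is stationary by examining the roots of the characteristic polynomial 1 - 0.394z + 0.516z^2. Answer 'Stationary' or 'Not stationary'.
\text{Stationary}

The AR(p) characteristic polynomial is P(z) = 1 - 0.394z + 0.516z^2.
Stationarity requires all roots to lie outside the unit circle, i.e. |z| > 1 for every root.
Set 1 + (-0.394) z + (0.516) z^2 = 0, i.e. a z^2 + b z + c = 0 with a = 0.516, b = -0.394, c = 1.
Discriminant D = b^2 - 4ac = (-0.394)^2 - 4*(0.516)*1 = 0.155236 - (2.064) = -1.908764.
D < 0, so the roots are the complex-conjugate pair z = (-b +/- i sqrt(-D)) / (2a) = 0.3818 +/- 1.3387i.
For a conjugate pair |z|^2 = z * conj(z) = (product of roots) = c/a = 1/(0.516) = 1.937984, so |z| = sqrt(1.937984) = 1.3921 for both roots.
Moduli of all roots: 1.3921, 1.3921.
All moduli strictly greater than 1? Yes.
Verdict: Stationary.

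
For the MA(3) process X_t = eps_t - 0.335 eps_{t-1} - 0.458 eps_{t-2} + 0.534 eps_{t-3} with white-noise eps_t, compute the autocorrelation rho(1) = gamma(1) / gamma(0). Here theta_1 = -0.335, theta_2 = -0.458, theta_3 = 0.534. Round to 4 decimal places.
\rho(1) = -0.2652

For an MA(q) process with theta_0 = 1, the autocovariance is
  gamma(k) = sigma^2 * sum_{i=0..q-k} theta_i * theta_{i+k},
and rho(k) = gamma(k) / gamma(0). Sigma^2 cancels.
  numerator   = (1)*(-0.335) + (-0.335)*(-0.458) + (-0.458)*(0.534) = -0.426142.
  denominator = (1)^2 + (-0.335)^2 + (-0.458)^2 + (0.534)^2 = 1.607145.
  rho(1) = -0.426142 / 1.607145 = -0.2652.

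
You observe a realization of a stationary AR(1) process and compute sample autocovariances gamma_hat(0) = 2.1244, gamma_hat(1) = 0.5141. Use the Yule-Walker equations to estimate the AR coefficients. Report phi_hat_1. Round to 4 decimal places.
\hat\phi_{1} = 0.2420

The Yule-Walker equations for an AR(p) process read, in matrix form,
  Gamma_p phi = r_p,   with   (Gamma_p)_{ij} = gamma(|i - j|),
                       (r_p)_i = gamma(i),   i,j = 1..p.
Substitute the sample gammas (Toeplitz matrix and right-hand side of size 1):
  Gamma_p = [[2.1244]]
  r_p     = [0.5141]
With p = 1 this is the single equation gamma(0) phi_1 = gamma(1):
  phi_hat_1 = gamma(1) / gamma(0) = 0.5141 / 2.1244 = 0.2420.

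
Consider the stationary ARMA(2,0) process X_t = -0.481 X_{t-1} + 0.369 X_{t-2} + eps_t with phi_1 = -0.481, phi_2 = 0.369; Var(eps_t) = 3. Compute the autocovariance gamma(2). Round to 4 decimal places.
\gamma(2) = 6.0986

Multiply the model equation by X_{t-k} and take expectations. With theta_0 = psi_0 = 1 and psi_j the MA(infinity) weights, this gives
  gamma(k) - sum_i phi_i gamma(k-i) = c_k,
  c_k = sigma^2 * sum_{j=k..q} theta_j psi_{j-k}   (c_k = 0 for k > q),
using gamma(-m) = gamma(m).
Pure AR (q = 0): c_0 = sigma^2 = 3, c_k = 0 for k >= 1.
Equations for k = 0, 1, 2 (AR order 2, c_2 = 0):
  (E0) gamma(0) = phi_1 gamma(1) + phi_2 gamma(2) + c_0
  (E1) gamma(1) = phi_1 gamma(0) + phi_2 gamma(1) + c_1
  (E2) gamma(2) = phi_1 gamma(1) + phi_2 gamma(0)
From (E1): gamma(1) = A gamma(0) + B with
  A = phi_1 / (1 - phi_2) = -0.481 / 0.631 = -0.762282,   B = c_1 / (1 - phi_2) = 0 / 0.631 = 0.
Insert (E2) into (E0): gamma(0) (1 - phi_2^2) = phi_1 (1 + phi_2) gamma(1) + c_0.
  phi_1 (1 + phi_2) = (-0.481)(1.369) = -0.658489,   1 - phi_2^2 = 0.863839.
Replace gamma(1) by A gamma(0) + B and collect gamma(0):
  gamma(0) [0.863839 - (-0.658489)(-0.762282)] = c_0 = 3
  gamma(0) * 0.361885 = 3
  gamma(0) = 3 / 0.361885 = 8.289935.
  gamma(1) = A gamma(0) = (-0.762282)(8.289935) = -6.319269.
  gamma(2) = phi_1 gamma(1) + phi_2 gamma(0) = (-0.481)(-6.319269) + (0.369)(8.289935) = 6.098554.
Therefore gamma(2) = 6.0986 (to 4 decimal places).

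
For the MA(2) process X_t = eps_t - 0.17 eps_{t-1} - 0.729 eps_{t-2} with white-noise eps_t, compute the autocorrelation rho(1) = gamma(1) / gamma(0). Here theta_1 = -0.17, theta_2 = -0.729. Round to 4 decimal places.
\rho(1) = -0.0295

For an MA(q) process with theta_0 = 1, the autocovariance is
  gamma(k) = sigma^2 * sum_{i=0..q-k} theta_i * theta_{i+k},
and rho(k) = gamma(k) / gamma(0). Sigma^2 cancels.
  numerator   = (1)*(-0.17) + (-0.17)*(-0.729) = -0.04607.
  denominator = (1)^2 + (-0.17)^2 + (-0.729)^2 = 1.560341.
  rho(1) = -0.04607 / 1.560341 = -0.0295.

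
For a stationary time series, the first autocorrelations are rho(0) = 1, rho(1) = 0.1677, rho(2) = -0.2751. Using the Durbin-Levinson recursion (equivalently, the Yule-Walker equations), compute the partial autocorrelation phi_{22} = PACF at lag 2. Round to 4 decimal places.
\phi_{22} = -0.3120

The PACF at lag k is phi_{kk}, the last component of the solution
to the Yule-Walker system G_k phi = r_k where
  (G_k)_{ij} = rho(|i - j|), (r_k)_i = rho(i), i,j = 1..k.
Equivalently, Durbin-Levinson gives phi_{kk} iteratively:
  phi_{11} = rho(1)
  phi_{kk} = [rho(k) - sum_{j=1..k-1} phi_{k-1,j} rho(k-j)]
            / [1 - sum_{j=1..k-1} phi_{k-1,j} rho(j)],
  phi_{k,j} = phi_{k-1,j} - phi_{kk} phi_{k-1,k-j},  j = 1..k-1.
Step k = 1:
  phi_11 = rho(1) = 0.1677.
Step k = 2:
  phi_22 = [rho(2) - phi_11 rho(1)] / [1 - phi_11 rho(1)] = [-0.2751 - (0.1677)(0.1677)] / [1 - (0.1677)(0.1677)]
         = -0.30322329 / 0.97187671 = -0.312.
Therefore phi_{22} = -0.3120.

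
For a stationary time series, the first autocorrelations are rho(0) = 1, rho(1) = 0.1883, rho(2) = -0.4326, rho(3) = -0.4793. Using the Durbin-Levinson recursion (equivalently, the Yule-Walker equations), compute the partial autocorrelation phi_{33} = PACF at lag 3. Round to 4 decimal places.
\phi_{33} = -0.3620

The PACF at lag k is phi_{kk}, the last component of the solution
to the Yule-Walker system G_k phi = r_k where
  (G_k)_{ij} = rho(|i - j|), (r_k)_i = rho(i), i,j = 1..k.
Equivalently, Durbin-Levinson gives phi_{kk} iteratively:
  phi_{11} = rho(1)
  phi_{kk} = [rho(k) - sum_{j=1..k-1} phi_{k-1,j} rho(k-j)]
            / [1 - sum_{j=1..k-1} phi_{k-1,j} rho(j)],
  phi_{k,j} = phi_{k-1,j} - phi_{kk} phi_{k-1,k-j},  j = 1..k-1.
Step k = 1:
  phi_11 = rho(1) = 0.1883.
Step k = 2:
  phi_22 = [rho(2) - phi_11 rho(1)] / [1 - phi_11 rho(1)] = [-0.4326 - (0.1883)(0.1883)] / [1 - (0.1883)(0.1883)]
         = -0.46805689 / 0.96454311 = -0.485263.
  Update: phi_21 = phi_11 - phi_22 phi_11 = 0.1883 - (-0.485263)(0.1883) = 0.279675.
Step k = 3:
  phi_33 = [rho(3) - phi_21 rho(2) - phi_22 rho(1)] / [1 - phi_21 rho(1) - phi_22 rho(2)]
    numerator   = -0.4793 - (0.279675)(-0.4326) - (-0.485263)(0.1883) = -0.26693762
    denominator = 1 - (0.279675)(0.1883) - (-0.485263)(-0.4326) = 0.73741251
  phi_33 = -0.26693762 / 0.73741251 = -0.362.
Therefore phi_{33} = -0.3620.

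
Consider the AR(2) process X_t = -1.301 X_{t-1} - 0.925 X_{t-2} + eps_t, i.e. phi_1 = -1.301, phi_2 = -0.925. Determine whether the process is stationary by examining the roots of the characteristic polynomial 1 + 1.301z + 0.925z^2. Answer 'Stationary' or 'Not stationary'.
\text{Stationary}

The AR(p) characteristic polynomial is P(z) = 1 + 1.301z + 0.925z^2.
Stationarity requires all roots to lie outside the unit circle, i.e. |z| > 1 for every root.
Set 1 + (1.301) z + (0.925) z^2 = 0, i.e. a z^2 + b z + c = 0 with a = 0.925, b = 1.301, c = 1.
Discriminant D = b^2 - 4ac = (1.301)^2 - 4*(0.925)*1 = 1.692601 - (3.7) = -2.007399.
D < 0, so the roots are the complex-conjugate pair z = (-b +/- i sqrt(-D)) / (2a) = -0.7032 +/- 0.7659i.
For a conjugate pair |z|^2 = z * conj(z) = (product of roots) = c/a = 1/(0.925) = 1.081081, so |z| = sqrt(1.081081) = 1.0398 for both roots.
Moduli of all roots: 1.0398, 1.0398.
All moduli strictly greater than 1? Yes.
Verdict: Stationary.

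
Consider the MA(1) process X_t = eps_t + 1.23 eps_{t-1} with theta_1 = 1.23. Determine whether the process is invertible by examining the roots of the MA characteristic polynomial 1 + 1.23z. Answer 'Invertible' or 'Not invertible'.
\text{Not invertible}

The MA(q) characteristic polynomial is P(z) = 1 + 1.23z.
Invertibility requires all roots to lie outside the unit circle, i.e. |z| > 1 for every root.
This is linear in z: 1 + (1.23) z = 0  =>  z = -1/(1.23) = -0.813008,  |z| = 0.813008.
Moduli of all roots: 0.8130.
All moduli strictly greater than 1? No.
Verdict: Not invertible.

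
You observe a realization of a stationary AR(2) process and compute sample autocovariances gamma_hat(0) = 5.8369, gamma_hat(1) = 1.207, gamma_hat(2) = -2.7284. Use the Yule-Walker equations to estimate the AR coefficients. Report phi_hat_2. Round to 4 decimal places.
\hat\phi_{2} = -0.5330

The Yule-Walker equations for an AR(p) process read, in matrix form,
  Gamma_p phi = r_p,   with   (Gamma_p)_{ij} = gamma(|i - j|),
                       (r_p)_i = gamma(i),   i,j = 1..p.
Substitute the sample gammas (Toeplitz matrix and right-hand side of size 2):
  Gamma_p = [[5.8369, 1.207], [1.207, 5.8369]]
  r_p     = [1.207, -2.7284]
Written out:
  5.8369 phi_1 + 1.207 phi_2 = 1.207
  1.207 phi_1 + 5.8369 phi_2 = -2.7284
Solve by Cramer's rule:
  det = gamma(0)^2 - gamma(1)^2 = (5.8369)^2 - (1.207)^2 = 34.06940161 - 1.456849 = 32.61255261
  phi_hat_1 = [gamma(1) gamma(0) - gamma(1) gamma(2)] / det = [(1.207)(5.8369) - (1.207)(-2.7284)] / 32.61255261 = 10.3383171 / 32.61255261 = 0.317
  phi_hat_2 = [gamma(0) gamma(2) - gamma(1)^2] / det = [(5.8369)(-2.7284) - (1.207)^2] / 32.61255261 = -17.38224696 / 32.61255261 = -0.533
So phi_hat = [0.3170, -0.5330].
Therefore phi_hat_2 = -0.5330.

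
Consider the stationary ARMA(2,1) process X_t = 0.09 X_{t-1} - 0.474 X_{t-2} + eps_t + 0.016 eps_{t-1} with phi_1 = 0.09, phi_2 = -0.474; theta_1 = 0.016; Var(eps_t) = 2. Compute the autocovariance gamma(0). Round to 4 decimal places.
\gamma(0) = 2.5949

Multiply the model equation by X_{t-k} and take expectations. With theta_0 = psi_0 = 1 and psi_j the MA(infinity) weights, this gives
  gamma(k) - sum_i phi_i gamma(k-i) = c_k,
  c_k = sigma^2 * sum_{j=k..q} theta_j psi_{j-k}   (c_k = 0 for k > q),
using gamma(-m) = gamma(m).
psi-weights needed (psi_j = theta_j + sum_i phi_i psi_{j-i}):
  psi_1 = theta_1 + phi_1 = 0.016 + (0.09) = 0.106
Right-hand sides:
  c_0 = sigma^2 (1 + theta_1 psi_1) = 2 * (1 + (0.016)(0.106)) = 2 * 1.001696 = 2.003392
  c_1 = sigma^2 theta_1 = 2 * (0.016) = 0.032
  c_2 = 0
Equations for k = 0, 1, 2 (AR order 2, c_2 = 0):
  (E0) gamma(0) = phi_1 gamma(1) + phi_2 gamma(2) + c_0
  (E1) gamma(1) = phi_1 gamma(0) + phi_2 gamma(1) + c_1
  (E2) gamma(2) = phi_1 gamma(1) + phi_2 gamma(0)
From (E1): gamma(1) = A gamma(0) + B with
  A = phi_1 / (1 - phi_2) = 0.09 / 1.474 = 0.061058,   B = c_1 / (1 - phi_2) = 0.032 / 1.474 = 0.02171.
Insert (E2) into (E0): gamma(0) (1 - phi_2^2) = phi_1 (1 + phi_2) gamma(1) + c_0.
  phi_1 (1 + phi_2) = (0.09)(0.526) = 0.04734,   1 - phi_2^2 = 0.775324.
Replace gamma(1) by A gamma(0) + B and collect gamma(0):
  gamma(0) [0.775324 - (0.04734)(0.061058)] = (0.04734)(0.02171) + 2.003392
  gamma(0) * 0.772433 = 2.00442
  gamma(0) = 2.00442 / 0.772433 = 2.594941.
Therefore gamma(0) = 2.5949 (to 4 decimal places).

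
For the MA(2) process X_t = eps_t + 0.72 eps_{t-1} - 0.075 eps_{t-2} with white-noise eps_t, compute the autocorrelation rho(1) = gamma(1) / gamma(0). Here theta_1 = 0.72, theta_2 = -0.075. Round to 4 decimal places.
\rho(1) = 0.4370

For an MA(q) process with theta_0 = 1, the autocovariance is
  gamma(k) = sigma^2 * sum_{i=0..q-k} theta_i * theta_{i+k},
and rho(k) = gamma(k) / gamma(0). Sigma^2 cancels.
  numerator   = (1)*(0.72) + (0.72)*(-0.075) = 0.666.
  denominator = (1)^2 + (0.72)^2 + (-0.075)^2 = 1.524025.
  rho(1) = 0.666 / 1.524025 = 0.4370.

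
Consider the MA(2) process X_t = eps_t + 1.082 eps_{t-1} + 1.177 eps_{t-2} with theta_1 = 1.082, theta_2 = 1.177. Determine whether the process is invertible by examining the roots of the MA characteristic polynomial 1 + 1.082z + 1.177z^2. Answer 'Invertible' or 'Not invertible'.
\text{Not invertible}

The MA(q) characteristic polynomial is P(z) = 1 + 1.082z + 1.177z^2.
Invertibility requires all roots to lie outside the unit circle, i.e. |z| > 1 for every root.
Set 1 + (1.082) z + (1.177) z^2 = 0, i.e. a z^2 + b z + c = 0 with a = 1.177, b = 1.082, c = 1.
Discriminant D = b^2 - 4ac = (1.082)^2 - 4*(1.177)*1 = 1.170724 - (4.708) = -3.537276.
D < 0, so the roots are the complex-conjugate pair z = (-b +/- i sqrt(-D)) / (2a) = -0.4596 +/- 0.799i.
For a conjugate pair |z|^2 = z * conj(z) = (product of roots) = c/a = 1/(1.177) = 0.849618, so |z| = sqrt(0.849618) = 0.9217 for both roots.
Moduli of all roots: 0.9217, 0.9217.
All moduli strictly greater than 1? No.
Verdict: Not invertible.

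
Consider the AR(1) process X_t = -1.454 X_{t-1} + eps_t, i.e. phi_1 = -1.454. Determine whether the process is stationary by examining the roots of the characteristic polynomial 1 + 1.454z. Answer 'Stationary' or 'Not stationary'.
\text{Not stationary}

The AR(p) characteristic polynomial is P(z) = 1 + 1.454z.
Stationarity requires all roots to lie outside the unit circle, i.e. |z| > 1 for every root.
This is linear in z: 1 + (1.454) z = 0  =>  z = -1/(1.454) = -0.687758,  |z| = 0.687758.
Moduli of all roots: 0.6878.
All moduli strictly greater than 1? No.
Verdict: Not stationary.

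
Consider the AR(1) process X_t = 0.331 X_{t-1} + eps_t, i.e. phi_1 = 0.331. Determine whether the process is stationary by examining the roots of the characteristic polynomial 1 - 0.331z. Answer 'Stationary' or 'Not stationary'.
\text{Stationary}

The AR(p) characteristic polynomial is P(z) = 1 - 0.331z.
Stationarity requires all roots to lie outside the unit circle, i.e. |z| > 1 for every root.
This is linear in z: 1 + (-0.331) z = 0  =>  z = -1/(-0.331) = 3.021148,  |z| = 3.021148.
Moduli of all roots: 3.0211.
All moduli strictly greater than 1? Yes.
Verdict: Stationary.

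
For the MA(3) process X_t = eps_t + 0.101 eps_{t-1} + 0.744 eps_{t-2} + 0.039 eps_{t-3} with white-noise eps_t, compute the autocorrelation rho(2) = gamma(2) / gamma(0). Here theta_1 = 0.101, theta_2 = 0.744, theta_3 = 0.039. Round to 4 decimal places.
\rho(2) = 0.4778

For an MA(q) process with theta_0 = 1, the autocovariance is
  gamma(k) = sigma^2 * sum_{i=0..q-k} theta_i * theta_{i+k},
and rho(k) = gamma(k) / gamma(0). Sigma^2 cancels.
  numerator   = (1)*(0.744) + (0.101)*(0.039) = 0.747939.
  denominator = (1)^2 + (0.101)^2 + (0.744)^2 + (0.039)^2 = 1.565258.
  rho(2) = 0.747939 / 1.565258 = 0.4778.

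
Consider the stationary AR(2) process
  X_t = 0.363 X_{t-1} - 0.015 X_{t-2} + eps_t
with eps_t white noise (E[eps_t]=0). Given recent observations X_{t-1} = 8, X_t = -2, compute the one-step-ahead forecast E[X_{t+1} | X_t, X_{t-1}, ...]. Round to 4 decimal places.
E[X_{t+1} \mid \mathcal F_t] = -0.8460

For an AR(p) model X_t = c + sum_i phi_i X_{t-i} + eps_t, the
one-step-ahead conditional mean is
  E[X_{t+1} | X_t, ...] = c + sum_i phi_i X_{t+1-i}.
Substitute known values:
  E[X_{t+1} | ...] = (0.363) * (-2) + (-0.015) * (8)
                   = -0.8460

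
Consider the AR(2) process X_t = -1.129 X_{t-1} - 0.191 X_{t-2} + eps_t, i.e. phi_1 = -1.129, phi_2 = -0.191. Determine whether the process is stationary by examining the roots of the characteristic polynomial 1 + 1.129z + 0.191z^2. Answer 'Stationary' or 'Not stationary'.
\text{Stationary}

The AR(p) characteristic polynomial is P(z) = 1 + 1.129z + 0.191z^2.
Stationarity requires all roots to lie outside the unit circle, i.e. |z| > 1 for every root.
Set 1 + (1.129) z + (0.191) z^2 = 0, i.e. a z^2 + b z + c = 0 with a = 0.191, b = 1.129, c = 1.
Discriminant D = b^2 - 4ac = (1.129)^2 - 4*(0.191)*1 = 1.274641 - (0.764) = 0.510641.
D >= 0, so the roots are real: z = (-b +/- sqrt(D)) / (2a) = (-1.129 +/- 0.714591) / (0.382).
  z_1 = (-1.129 + 0.714591) / (0.382) = -1.0848,   |z_1| = 1.0848.
  z_2 = (-1.129 - 0.714591) / (0.382) = -4.8262,   |z_2| = 4.8262.
Moduli of all roots: 1.0848, 4.8262.
All moduli strictly greater than 1? Yes.
Verdict: Stationary.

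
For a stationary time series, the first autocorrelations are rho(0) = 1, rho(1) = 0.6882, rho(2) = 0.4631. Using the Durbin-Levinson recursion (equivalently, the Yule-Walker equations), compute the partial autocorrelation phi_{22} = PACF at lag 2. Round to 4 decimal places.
\phi_{22} = -0.0200

The PACF at lag k is phi_{kk}, the last component of the solution
to the Yule-Walker system G_k phi = r_k where
  (G_k)_{ij} = rho(|i - j|), (r_k)_i = rho(i), i,j = 1..k.
Equivalently, Durbin-Levinson gives phi_{kk} iteratively:
  phi_{11} = rho(1)
  phi_{kk} = [rho(k) - sum_{j=1..k-1} phi_{k-1,j} rho(k-j)]
            / [1 - sum_{j=1..k-1} phi_{k-1,j} rho(j)],
  phi_{k,j} = phi_{k-1,j} - phi_{kk} phi_{k-1,k-j},  j = 1..k-1.
Step k = 1:
  phi_11 = rho(1) = 0.6882.
Step k = 2:
  phi_22 = [rho(2) - phi_11 rho(1)] / [1 - phi_11 rho(1)] = [0.4631 - (0.6882)(0.6882)] / [1 - (0.6882)(0.6882)]
         = -0.01051924 / 0.52638076 = -0.02.
Therefore phi_{22} = -0.0200.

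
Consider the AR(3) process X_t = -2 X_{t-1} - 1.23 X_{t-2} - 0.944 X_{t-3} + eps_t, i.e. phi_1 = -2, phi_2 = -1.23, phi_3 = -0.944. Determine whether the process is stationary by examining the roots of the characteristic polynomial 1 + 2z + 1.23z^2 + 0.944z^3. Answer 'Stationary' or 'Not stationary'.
\text{Not stationary}

The AR(p) characteristic polynomial is P(z) = 1 + 2z + 1.23z^2 + 0.944z^3.
Stationarity requires all roots to lie outside the unit circle, i.e. |z| > 1 for every root.
Degree 3: look for a simple real root z0 first, then factor out (1 - z/z0) and solve the remaining quadratic.
Testing z0 = -0.625: P(-0.625) = 1 + (2)(-0.625) + (1.23)(-0.625)^2 + (0.944)(-0.625)^3
  = 1 + (-1.25) + (0.480469) + (-0.230469) = 0.  So z_0 = -0.625 is a root, |z_0| = 0.625.
Divide out the factor (1 + 1.6 z) = (1 - z/z0) (since 1/z0 = -1.6):
  P(z) = (1 + 1.6 z)(1 + (0.4) z + (0.59) z^2)
  [check: z-coef 0.4 - (-1.6) = 2; z^2-coef 0.59 - (-1.6)(0.4) = 1.23; z^3-coef -(-1.6)(0.59) = 0.944.]
Remaining roots from the quadratic factor 1 + (0.4) z + (0.59) z^2:
  Set 1 + (0.4) z + (0.59) z^2 = 0, i.e. a z^2 + b z + c = 0 with a = 0.59, b = 0.4, c = 1.
  Discriminant D = b^2 - 4ac = (0.4)^2 - 4*(0.59)*1 = 0.16 - (2.36) = -2.2.
  D < 0, so the roots are the complex-conjugate pair z = (-b +/- i sqrt(-D)) / (2a) = -0.339 +/- 1.257i.
  For a conjugate pair |z|^2 = z * conj(z) = (product of roots) = c/a = 1/(0.59) = 1.694915, so |z| = sqrt(1.694915) = 1.3019 for both roots.
Moduli of all roots: 0.6250, 1.3019, 1.3019.
All moduli strictly greater than 1? No.
Verdict: Not stationary.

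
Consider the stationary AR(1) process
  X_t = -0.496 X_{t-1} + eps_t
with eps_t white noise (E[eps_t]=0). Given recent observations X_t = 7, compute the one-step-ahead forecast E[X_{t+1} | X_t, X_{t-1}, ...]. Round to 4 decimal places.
E[X_{t+1} \mid \mathcal F_t] = -3.4720

For an AR(p) model X_t = c + sum_i phi_i X_{t-i} + eps_t, the
one-step-ahead conditional mean is
  E[X_{t+1} | X_t, ...] = c + sum_i phi_i X_{t+1-i}.
Substitute known values:
  E[X_{t+1} | ...] = (-0.496) * (7)
                   = -3.4720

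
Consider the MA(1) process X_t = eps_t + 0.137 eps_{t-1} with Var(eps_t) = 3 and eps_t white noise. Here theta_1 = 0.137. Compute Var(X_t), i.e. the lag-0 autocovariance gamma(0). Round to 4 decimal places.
\gamma(0) = 3.0563

For an MA(q) process X_t = eps_t + sum_i theta_i eps_{t-i} with
Var(eps_t) = sigma^2, the variance is
  gamma(0) = sigma^2 * (1 + sum_i theta_i^2).
  sum_i theta_i^2 = (0.137)^2 = 0.018769.
  gamma(0) = 3 * (1 + 0.018769) = 3 * 1.018769 = 3.056307, which rounds to 3.0563.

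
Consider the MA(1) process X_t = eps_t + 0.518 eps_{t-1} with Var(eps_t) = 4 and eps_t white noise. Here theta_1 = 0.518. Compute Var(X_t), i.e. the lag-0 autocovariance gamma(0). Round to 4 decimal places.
\gamma(0) = 5.0733

For an MA(q) process X_t = eps_t + sum_i theta_i eps_{t-i} with
Var(eps_t) = sigma^2, the variance is
  gamma(0) = sigma^2 * (1 + sum_i theta_i^2).
  sum_i theta_i^2 = (0.518)^2 = 0.268324.
  gamma(0) = 4 * (1 + 0.268324) = 4 * 1.268324 = 5.073296, which rounds to 5.0733.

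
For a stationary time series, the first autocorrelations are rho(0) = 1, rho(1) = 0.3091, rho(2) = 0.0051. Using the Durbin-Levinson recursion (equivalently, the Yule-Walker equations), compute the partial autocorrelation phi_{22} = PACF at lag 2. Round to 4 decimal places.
\phi_{22} = -0.1000

The PACF at lag k is phi_{kk}, the last component of the solution
to the Yule-Walker system G_k phi = r_k where
  (G_k)_{ij} = rho(|i - j|), (r_k)_i = rho(i), i,j = 1..k.
Equivalently, Durbin-Levinson gives phi_{kk} iteratively:
  phi_{11} = rho(1)
  phi_{kk} = [rho(k) - sum_{j=1..k-1} phi_{k-1,j} rho(k-j)]
            / [1 - sum_{j=1..k-1} phi_{k-1,j} rho(j)],
  phi_{k,j} = phi_{k-1,j} - phi_{kk} phi_{k-1,k-j},  j = 1..k-1.
Step k = 1:
  phi_11 = rho(1) = 0.3091.
Step k = 2:
  phi_22 = [rho(2) - phi_11 rho(1)] / [1 - phi_11 rho(1)] = [0.0051 - (0.3091)(0.3091)] / [1 - (0.3091)(0.3091)]
         = -0.09044281 / 0.90445719 = -0.1.
Therefore phi_{22} = -0.1000.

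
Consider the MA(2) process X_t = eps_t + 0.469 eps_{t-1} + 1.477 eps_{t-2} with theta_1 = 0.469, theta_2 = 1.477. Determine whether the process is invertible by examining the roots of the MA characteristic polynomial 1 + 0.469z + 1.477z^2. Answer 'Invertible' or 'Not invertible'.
\text{Not invertible}

The MA(q) characteristic polynomial is P(z) = 1 + 0.469z + 1.477z^2.
Invertibility requires all roots to lie outside the unit circle, i.e. |z| > 1 for every root.
Set 1 + (0.469) z + (1.477) z^2 = 0, i.e. a z^2 + b z + c = 0 with a = 1.477, b = 0.469, c = 1.
Discriminant D = b^2 - 4ac = (0.469)^2 - 4*(1.477)*1 = 0.219961 - (5.908) = -5.688039.
D < 0, so the roots are the complex-conjugate pair z = (-b +/- i sqrt(-D)) / (2a) = -0.1588 +/- 0.8074i.
For a conjugate pair |z|^2 = z * conj(z) = (product of roots) = c/a = 1/(1.477) = 0.677048, so |z| = sqrt(0.677048) = 0.8228 for both roots.
Moduli of all roots: 0.8228, 0.8228.
All moduli strictly greater than 1? No.
Verdict: Not invertible.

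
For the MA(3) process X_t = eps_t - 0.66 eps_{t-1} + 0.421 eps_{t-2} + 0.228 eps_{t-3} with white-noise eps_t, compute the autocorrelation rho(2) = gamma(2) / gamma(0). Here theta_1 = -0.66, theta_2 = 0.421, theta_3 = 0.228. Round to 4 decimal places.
\rho(2) = 0.1625

For an MA(q) process with theta_0 = 1, the autocovariance is
  gamma(k) = sigma^2 * sum_{i=0..q-k} theta_i * theta_{i+k},
and rho(k) = gamma(k) / gamma(0). Sigma^2 cancels.
  numerator   = (1)*(0.421) + (-0.66)*(0.228) = 0.27052.
  denominator = (1)^2 + (-0.66)^2 + (0.421)^2 + (0.228)^2 = 1.664825.
  rho(2) = 0.27052 / 1.664825 = 0.1625.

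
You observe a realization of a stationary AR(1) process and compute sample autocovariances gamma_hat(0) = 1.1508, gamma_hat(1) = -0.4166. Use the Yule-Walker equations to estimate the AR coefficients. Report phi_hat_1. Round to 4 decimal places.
\hat\phi_{1} = -0.3620

The Yule-Walker equations for an AR(p) process read, in matrix form,
  Gamma_p phi = r_p,   with   (Gamma_p)_{ij} = gamma(|i - j|),
                       (r_p)_i = gamma(i),   i,j = 1..p.
Substitute the sample gammas (Toeplitz matrix and right-hand side of size 1):
  Gamma_p = [[1.1508]]
  r_p     = [-0.4166]
With p = 1 this is the single equation gamma(0) phi_1 = gamma(1):
  phi_hat_1 = gamma(1) / gamma(0) = -0.4166 / 1.1508 = -0.3620.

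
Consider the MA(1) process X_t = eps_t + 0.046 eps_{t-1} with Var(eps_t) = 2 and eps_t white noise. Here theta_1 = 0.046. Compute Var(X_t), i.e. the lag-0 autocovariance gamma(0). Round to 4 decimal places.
\gamma(0) = 2.0042

For an MA(q) process X_t = eps_t + sum_i theta_i eps_{t-i} with
Var(eps_t) = sigma^2, the variance is
  gamma(0) = sigma^2 * (1 + sum_i theta_i^2).
  sum_i theta_i^2 = (0.046)^2 = 0.002116.
  gamma(0) = 2 * (1 + 0.002116) = 2 * 1.002116 = 2.004232, which rounds to 2.0042.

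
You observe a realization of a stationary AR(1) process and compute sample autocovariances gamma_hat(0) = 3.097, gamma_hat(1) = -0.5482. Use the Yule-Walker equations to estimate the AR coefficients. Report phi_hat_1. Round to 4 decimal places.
\hat\phi_{1} = -0.1770

The Yule-Walker equations for an AR(p) process read, in matrix form,
  Gamma_p phi = r_p,   with   (Gamma_p)_{ij} = gamma(|i - j|),
                       (r_p)_i = gamma(i),   i,j = 1..p.
Substitute the sample gammas (Toeplitz matrix and right-hand side of size 1):
  Gamma_p = [[3.097]]
  r_p     = [-0.5482]
With p = 1 this is the single equation gamma(0) phi_1 = gamma(1):
  phi_hat_1 = gamma(1) / gamma(0) = -0.5482 / 3.097 = -0.1770.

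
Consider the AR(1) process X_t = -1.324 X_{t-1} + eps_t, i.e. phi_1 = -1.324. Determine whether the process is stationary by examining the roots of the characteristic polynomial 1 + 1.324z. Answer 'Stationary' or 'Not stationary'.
\text{Not stationary}

The AR(p) characteristic polynomial is P(z) = 1 + 1.324z.
Stationarity requires all roots to lie outside the unit circle, i.e. |z| > 1 for every root.
This is linear in z: 1 + (1.324) z = 0  =>  z = -1/(1.324) = -0.755287,  |z| = 0.755287.
Moduli of all roots: 0.7553.
All moduli strictly greater than 1? No.
Verdict: Not stationary.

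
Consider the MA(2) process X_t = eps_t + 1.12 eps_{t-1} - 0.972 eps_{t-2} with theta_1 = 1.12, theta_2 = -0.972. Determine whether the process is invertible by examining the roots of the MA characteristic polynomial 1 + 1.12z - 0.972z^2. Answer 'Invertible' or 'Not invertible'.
\text{Not invertible}

The MA(q) characteristic polynomial is P(z) = 1 + 1.12z - 0.972z^2.
Invertibility requires all roots to lie outside the unit circle, i.e. |z| > 1 for every root.
Set 1 + (1.12) z + (-0.972) z^2 = 0, i.e. a z^2 + b z + c = 0 with a = -0.972, b = 1.12, c = 1.
Discriminant D = b^2 - 4ac = (1.12)^2 - 4*(-0.972)*1 = 1.2544 - (-3.888) = 5.1424.
D >= 0, so the roots are real: z = (-b +/- sqrt(D)) / (2a) = (-1.12 +/- 2.267686) / (-1.944).
  z_1 = (-1.12 + 2.267686) / (-1.944) = -0.5904,   |z_1| = 0.5904.
  z_2 = (-1.12 - 2.267686) / (-1.944) = 1.7426,   |z_2| = 1.7426.
Moduli of all roots: 0.5904, 1.7426.
All moduli strictly greater than 1? No.
Verdict: Not invertible.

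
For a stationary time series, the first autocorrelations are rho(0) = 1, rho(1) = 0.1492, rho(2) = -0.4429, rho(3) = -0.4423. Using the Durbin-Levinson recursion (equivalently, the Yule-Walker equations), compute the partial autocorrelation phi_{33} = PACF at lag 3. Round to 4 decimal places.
\phi_{33} = -0.3620

The PACF at lag k is phi_{kk}, the last component of the solution
to the Yule-Walker system G_k phi = r_k where
  (G_k)_{ij} = rho(|i - j|), (r_k)_i = rho(i), i,j = 1..k.
Equivalently, Durbin-Levinson gives phi_{kk} iteratively:
  phi_{11} = rho(1)
  phi_{kk} = [rho(k) - sum_{j=1..k-1} phi_{k-1,j} rho(k-j)]
            / [1 - sum_{j=1..k-1} phi_{k-1,j} rho(j)],
  phi_{k,j} = phi_{k-1,j} - phi_{kk} phi_{k-1,k-j},  j = 1..k-1.
Step k = 1:
  phi_11 = rho(1) = 0.1492.
Step k = 2:
  phi_22 = [rho(2) - phi_11 rho(1)] / [1 - phi_11 rho(1)] = [-0.4429 - (0.1492)(0.1492)] / [1 - (0.1492)(0.1492)]
         = -0.46516064 / 0.97773936 = -0.475751.
  Update: phi_21 = phi_11 - phi_22 phi_11 = 0.1492 - (-0.475751)(0.1492) = 0.220182.
Step k = 3:
  phi_33 = [rho(3) - phi_21 rho(2) - phi_22 rho(1)] / [1 - phi_21 rho(1) - phi_22 rho(2)]
    numerator   = -0.4423 - (0.220182)(-0.4429) - (-0.475751)(0.1492) = -0.27379929
    denominator = 1 - (0.220182)(0.1492) - (-0.475751)(-0.4429) = 0.75643864
  phi_33 = -0.27379929 / 0.75643864 = -0.362.
Therefore phi_{33} = -0.3620.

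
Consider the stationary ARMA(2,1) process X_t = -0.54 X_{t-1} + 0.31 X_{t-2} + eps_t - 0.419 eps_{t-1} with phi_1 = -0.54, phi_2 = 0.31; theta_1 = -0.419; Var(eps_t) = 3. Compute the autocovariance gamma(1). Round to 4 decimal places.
\gamma(1) = -14.0969

Multiply the model equation by X_{t-k} and take expectations. With theta_0 = psi_0 = 1 and psi_j the MA(infinity) weights, this gives
  gamma(k) - sum_i phi_i gamma(k-i) = c_k,
  c_k = sigma^2 * sum_{j=k..q} theta_j psi_{j-k}   (c_k = 0 for k > q),
using gamma(-m) = gamma(m).
psi-weights needed (psi_j = theta_j + sum_i phi_i psi_{j-i}):
  psi_1 = theta_1 + phi_1 = -0.419 + (-0.54) = -0.959
Right-hand sides:
  c_0 = sigma^2 (1 + theta_1 psi_1) = 3 * (1 + (-0.419)(-0.959)) = 3 * 1.401821 = 4.205463
  c_1 = sigma^2 theta_1 = 3 * (-0.419) = -1.257
  c_2 = 0
Equations for k = 0, 1, 2 (AR order 2, c_2 = 0):
  (E0) gamma(0) = phi_1 gamma(1) + phi_2 gamma(2) + c_0
  (E1) gamma(1) = phi_1 gamma(0) + phi_2 gamma(1) + c_1
  (E2) gamma(2) = phi_1 gamma(1) + phi_2 gamma(0)
From (E1): gamma(1) = A gamma(0) + B with
  A = phi_1 / (1 - phi_2) = -0.54 / 0.69 = -0.782609,   B = c_1 / (1 - phi_2) = -1.257 / 0.69 = -1.821739.
Insert (E2) into (E0): gamma(0) (1 - phi_2^2) = phi_1 (1 + phi_2) gamma(1) + c_0.
  phi_1 (1 + phi_2) = (-0.54)(1.31) = -0.7074,   1 - phi_2^2 = 0.9039.
Replace gamma(1) by A gamma(0) + B and collect gamma(0):
  gamma(0) [0.9039 - (-0.7074)(-0.782609)] = (-0.7074)(-1.821739) + 4.205463
  gamma(0) * 0.350283 = 5.494161
  gamma(0) = 5.494161 / 0.350283 = 15.684939.
  gamma(1) = A gamma(0) + B = (-0.782609)(15.684939) + (-1.821739) = -14.096909.
Therefore gamma(1) = -14.0969 (to 4 decimal places).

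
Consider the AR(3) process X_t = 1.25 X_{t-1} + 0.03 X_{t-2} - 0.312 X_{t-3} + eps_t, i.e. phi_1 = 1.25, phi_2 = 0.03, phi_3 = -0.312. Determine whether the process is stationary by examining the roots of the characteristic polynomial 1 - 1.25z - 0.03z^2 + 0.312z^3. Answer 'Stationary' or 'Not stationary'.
\text{Stationary}

The AR(p) characteristic polynomial is P(z) = 1 - 1.25z - 0.03z^2 + 0.312z^3.
Stationarity requires all roots to lie outside the unit circle, i.e. |z| > 1 for every root.
Degree 3: look for a simple real root z0 first, then factor out (1 - z/z0) and solve the remaining quadratic.
Testing z0 = 1.25: P(1.25) = 1 + (-1.25)(1.25) + (-0.03)(1.25)^2 + (0.312)(1.25)^3
  = 1 + (-1.5625) + (-0.046875) + (0.609375) = 0.  So z_0 = 1.25 is a root, |z_0| = 1.25.
Divide out the factor (1 - 0.8 z) = (1 - z/z0) (since 1/z0 = 0.8):
  P(z) = (1 - 0.8 z)(1 + (-0.45) z + (-0.39) z^2)
  [check: z-coef -0.45 - (0.8) = -1.25; z^2-coef -0.39 - (0.8)(-0.45) = -0.03; z^3-coef -(0.8)(-0.39) = 0.312.]
Remaining roots from the quadratic factor 1 + (-0.45) z + (-0.39) z^2:
  Set 1 + (-0.45) z + (-0.39) z^2 = 0, i.e. a z^2 + b z + c = 0 with a = -0.39, b = -0.45, c = 1.
  Discriminant D = b^2 - 4ac = (-0.45)^2 - 4*(-0.39)*1 = 0.2025 - (-1.56) = 1.7625.
  D >= 0, so the roots are real: z = (-b +/- sqrt(D)) / (2a) = (0.45 +/- 1.327592) / (-0.78).
    z_1 = (0.45 + 1.327592) / (-0.78) = -2.279,   |z_1| = 2.279.
    z_2 = (0.45 - 1.327592) / (-0.78) = 1.1251,   |z_2| = 1.1251.
Moduli of all roots: 1.2500, 2.2790, 1.1251.
All moduli strictly greater than 1? Yes.
Verdict: Stationary.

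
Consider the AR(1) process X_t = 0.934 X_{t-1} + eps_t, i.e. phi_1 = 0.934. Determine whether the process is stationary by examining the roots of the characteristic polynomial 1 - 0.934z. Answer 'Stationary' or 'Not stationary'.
\text{Stationary}

The AR(p) characteristic polynomial is P(z) = 1 - 0.934z.
Stationarity requires all roots to lie outside the unit circle, i.e. |z| > 1 for every root.
This is linear in z: 1 + (-0.934) z = 0  =>  z = -1/(-0.934) = 1.070664,  |z| = 1.070664.
Moduli of all roots: 1.0707.
All moduli strictly greater than 1? Yes.
Verdict: Stationary.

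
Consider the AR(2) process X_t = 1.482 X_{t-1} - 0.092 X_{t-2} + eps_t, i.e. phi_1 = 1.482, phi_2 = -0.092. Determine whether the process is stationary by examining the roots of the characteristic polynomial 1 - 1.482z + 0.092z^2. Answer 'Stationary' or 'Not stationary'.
\text{Not stationary}

The AR(p) characteristic polynomial is P(z) = 1 - 1.482z + 0.092z^2.
Stationarity requires all roots to lie outside the unit circle, i.e. |z| > 1 for every root.
Set 1 + (-1.482) z + (0.092) z^2 = 0, i.e. a z^2 + b z + c = 0 with a = 0.092, b = -1.482, c = 1.
Discriminant D = b^2 - 4ac = (-1.482)^2 - 4*(0.092)*1 = 2.196324 - (0.368) = 1.828324.
D >= 0, so the roots are real: z = (-b +/- sqrt(D)) / (2a) = (1.482 +/- 1.352155) / (0.184).
  z_1 = (1.482 + 1.352155) / (0.184) = 15.403,   |z_1| = 15.403.
  z_2 = (1.482 - 1.352155) / (0.184) = 0.7057,   |z_2| = 0.7057.
Moduli of all roots: 15.4030, 0.7057.
All moduli strictly greater than 1? No.
Verdict: Not stationary.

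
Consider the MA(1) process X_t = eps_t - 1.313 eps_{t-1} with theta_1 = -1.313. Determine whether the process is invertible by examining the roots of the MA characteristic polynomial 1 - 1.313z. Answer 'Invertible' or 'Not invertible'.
\text{Not invertible}

The MA(q) characteristic polynomial is P(z) = 1 - 1.313z.
Invertibility requires all roots to lie outside the unit circle, i.e. |z| > 1 for every root.
This is linear in z: 1 + (-1.313) z = 0  =>  z = -1/(-1.313) = 0.761615,  |z| = 0.761615.
Moduli of all roots: 0.7616.
All moduli strictly greater than 1? No.
Verdict: Not invertible.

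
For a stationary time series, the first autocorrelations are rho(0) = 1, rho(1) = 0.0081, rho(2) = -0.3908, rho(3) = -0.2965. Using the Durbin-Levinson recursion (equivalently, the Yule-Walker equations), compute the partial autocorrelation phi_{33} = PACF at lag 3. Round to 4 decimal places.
\phi_{33} = -0.3411

The PACF at lag k is phi_{kk}, the last component of the solution
to the Yule-Walker system G_k phi = r_k where
  (G_k)_{ij} = rho(|i - j|), (r_k)_i = rho(i), i,j = 1..k.
Equivalently, Durbin-Levinson gives phi_{kk} iteratively:
  phi_{11} = rho(1)
  phi_{kk} = [rho(k) - sum_{j=1..k-1} phi_{k-1,j} rho(k-j)]
            / [1 - sum_{j=1..k-1} phi_{k-1,j} rho(j)],
  phi_{k,j} = phi_{k-1,j} - phi_{kk} phi_{k-1,k-j},  j = 1..k-1.
Step k = 1:
  phi_11 = rho(1) = 0.0081.
Step k = 2:
  phi_22 = [rho(2) - phi_11 rho(1)] / [1 - phi_11 rho(1)] = [-0.3908 - (0.0081)(0.0081)] / [1 - (0.0081)(0.0081)]
         = -0.39086561 / 0.99993439 = -0.390891.
  Update: phi_21 = phi_11 - phi_22 phi_11 = 0.0081 - (-0.390891)(0.0081) = 0.011266.
Step k = 3:
  phi_33 = [rho(3) - phi_21 rho(2) - phi_22 rho(1)] / [1 - phi_21 rho(1) - phi_22 rho(2)]
    numerator   = -0.2965 - (0.011266)(-0.3908) - (-0.390891)(0.0081) = -0.28893094
    denominator = 1 - (0.011266)(0.0081) - (-0.390891)(-0.3908) = 0.84714844
  phi_33 = -0.28893094 / 0.84714844 = -0.3411.
Therefore phi_{33} = -0.3411.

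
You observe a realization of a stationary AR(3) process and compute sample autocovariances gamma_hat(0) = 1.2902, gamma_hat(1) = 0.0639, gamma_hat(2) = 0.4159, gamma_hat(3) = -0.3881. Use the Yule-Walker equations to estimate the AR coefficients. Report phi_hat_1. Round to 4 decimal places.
\hat\phi_{1} = 0.1510

The Yule-Walker equations for an AR(p) process read, in matrix form,
  Gamma_p phi = r_p,   with   (Gamma_p)_{ij} = gamma(|i - j|),
                       (r_p)_i = gamma(i),   i,j = 1..p.
Substitute the sample gammas (Toeplitz matrix and right-hand side of size 3):
  Gamma_p = [[1.2902, 0.0639, 0.4159], [0.0639, 1.2902, 0.0639], [0.4159, 0.0639, 1.2902]]
  r_p     = [0.0639, 0.4159, -0.3881]
Written out (R1..R3):
  (R1) 1.2902 phi_1 + 0.0639 phi_2 + 0.4159 phi_3 = 0.0639
  (R2) 0.0639 phi_1 + 1.2902 phi_2 + 0.0639 phi_3 = 0.4159
  (R3) 0.4159 phi_1 + 0.0639 phi_2 + 1.2902 phi_3 = -0.3881
Gaussian elimination:
  R2 <- R2 - (0.0639/1.2902) R1 = R2 - (0.049527) R1:  1.287035 phi_2 + 0.043302 phi_3 = 0.412735
  R3 <- R3 - (0.4159/1.2902) R1 = R3 - (0.322353) R1:  0.043302 phi_2 + 1.156133 phi_3 = -0.408698
  R3 <- R3 - (0.043302/1.287035) R2 = R3 - (0.033644) R2:  1.154676 phi_3 = -0.422585
Back-substitution:
  phi_hat_3 = -0.422585 / 1.154676 = -0.365977
  phi_hat_2 = (0.412735 - (0.043302)(-0.365977)) / 1.287035 = 0.333
  phi_hat_1 = (0.0639 - (0.0639)(0.333) - (0.4159)(-0.365977)) / 1.2902 = 0.151008
So phi_hat = [0.1510, 0.3330, -0.3660].
Therefore phi_hat_1 = 0.1510.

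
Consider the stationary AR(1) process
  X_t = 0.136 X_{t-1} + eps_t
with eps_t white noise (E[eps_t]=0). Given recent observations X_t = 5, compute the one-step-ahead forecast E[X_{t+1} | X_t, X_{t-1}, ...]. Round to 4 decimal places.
E[X_{t+1} \mid \mathcal F_t] = 0.6800

For an AR(p) model X_t = c + sum_i phi_i X_{t-i} + eps_t, the
one-step-ahead conditional mean is
  E[X_{t+1} | X_t, ...] = c + sum_i phi_i X_{t+1-i}.
Substitute known values:
  E[X_{t+1} | ...] = (0.136) * (5)
                   = 0.6800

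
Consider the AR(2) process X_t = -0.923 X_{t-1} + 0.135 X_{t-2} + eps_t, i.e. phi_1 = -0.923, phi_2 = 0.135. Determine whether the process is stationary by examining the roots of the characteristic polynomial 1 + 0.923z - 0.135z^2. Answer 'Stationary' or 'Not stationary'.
\text{Not stationary}

The AR(p) characteristic polynomial is P(z) = 1 + 0.923z - 0.135z^2.
Stationarity requires all roots to lie outside the unit circle, i.e. |z| > 1 for every root.
Set 1 + (0.923) z + (-0.135) z^2 = 0, i.e. a z^2 + b z + c = 0 with a = -0.135, b = 0.923, c = 1.
Discriminant D = b^2 - 4ac = (0.923)^2 - 4*(-0.135)*1 = 0.851929 - (-0.54) = 1.391929.
D >= 0, so the roots are real: z = (-b +/- sqrt(D)) / (2a) = (-0.923 +/- 1.1798) / (-0.27).
  z_1 = (-0.923 + 1.1798) / (-0.27) = -0.9511,   |z_1| = 0.9511.
  z_2 = (-0.923 - 1.1798) / (-0.27) = 7.7881,   |z_2| = 7.7881.
Moduli of all roots: 0.9511, 7.7881.
All moduli strictly greater than 1? No.
Verdict: Not stationary.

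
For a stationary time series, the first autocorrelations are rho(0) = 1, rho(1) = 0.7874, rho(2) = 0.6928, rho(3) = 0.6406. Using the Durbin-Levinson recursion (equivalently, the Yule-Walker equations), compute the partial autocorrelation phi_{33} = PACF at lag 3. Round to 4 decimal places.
\phi_{33} = 0.1332

The PACF at lag k is phi_{kk}, the last component of the solution
to the Yule-Walker system G_k phi = r_k where
  (G_k)_{ij} = rho(|i - j|), (r_k)_i = rho(i), i,j = 1..k.
Equivalently, Durbin-Levinson gives phi_{kk} iteratively:
  phi_{11} = rho(1)
  phi_{kk} = [rho(k) - sum_{j=1..k-1} phi_{k-1,j} rho(k-j)]
            / [1 - sum_{j=1..k-1} phi_{k-1,j} rho(j)],
  phi_{k,j} = phi_{k-1,j} - phi_{kk} phi_{k-1,k-j},  j = 1..k-1.
Step k = 1:
  phi_11 = rho(1) = 0.7874.
Step k = 2:
  phi_22 = [rho(2) - phi_11 rho(1)] / [1 - phi_11 rho(1)] = [0.6928 - (0.7874)(0.7874)] / [1 - (0.7874)(0.7874)]
         = 0.07280124 / 0.38000124 = 0.191582.
  Update: phi_21 = phi_11 - phi_22 phi_11 = 0.7874 - (0.191582)(0.7874) = 0.636549.
Step k = 3:
  phi_33 = [rho(3) - phi_21 rho(2) - phi_22 rho(1)] / [1 - phi_21 rho(1) - phi_22 rho(2)]
    numerator   = 0.6406 - (0.636549)(0.6928) - (0.191582)(0.7874) = 0.04874775
    denominator = 1 - (0.636549)(0.7874) - (0.191582)(0.6928) = 0.36605386
  phi_33 = 0.04874775 / 0.36605386 = 0.1332.
Therefore phi_{33} = 0.1332.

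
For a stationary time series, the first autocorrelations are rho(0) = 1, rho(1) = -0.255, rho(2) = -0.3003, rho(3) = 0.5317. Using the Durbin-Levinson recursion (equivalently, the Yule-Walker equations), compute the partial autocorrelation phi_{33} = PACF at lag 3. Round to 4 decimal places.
\phi_{33} = 0.4109

The PACF at lag k is phi_{kk}, the last component of the solution
to the Yule-Walker system G_k phi = r_k where
  (G_k)_{ij} = rho(|i - j|), (r_k)_i = rho(i), i,j = 1..k.
Equivalently, Durbin-Levinson gives phi_{kk} iteratively:
  phi_{11} = rho(1)
  phi_{kk} = [rho(k) - sum_{j=1..k-1} phi_{k-1,j} rho(k-j)]
            / [1 - sum_{j=1..k-1} phi_{k-1,j} rho(j)],
  phi_{k,j} = phi_{k-1,j} - phi_{kk} phi_{k-1,k-j},  j = 1..k-1.
Step k = 1:
  phi_11 = rho(1) = -0.255.
Step k = 2:
  phi_22 = [rho(2) - phi_11 rho(1)] / [1 - phi_11 rho(1)] = [-0.3003 - (-0.255)(-0.255)] / [1 - (-0.255)(-0.255)]
         = -0.365325 / 0.934975 = -0.390732.
  Update: phi_21 = phi_11 - phi_22 phi_11 = -0.255 - (-0.390732)(-0.255) = -0.354637.
Step k = 3:
  phi_33 = [rho(3) - phi_21 rho(2) - phi_22 rho(1)] / [1 - phi_21 rho(1) - phi_22 rho(2)]
    numerator   = 0.5317 - (-0.354637)(-0.3003) - (-0.390732)(-0.255) = 0.32556583
    denominator = 1 - (-0.354637)(-0.255) - (-0.390732)(-0.3003) = 0.7922307
  phi_33 = 0.32556583 / 0.7922307 = 0.4109.
Therefore phi_{33} = 0.4109.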